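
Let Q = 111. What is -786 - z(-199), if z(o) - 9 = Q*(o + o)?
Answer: 43383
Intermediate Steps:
z(o) = 9 + 222*o (z(o) = 9 + 111*(o + o) = 9 + 111*(2*o) = 9 + 222*o)
-786 - z(-199) = -786 - (9 + 222*(-199)) = -786 - (9 - 44178) = -786 - 1*(-44169) = -786 + 44169 = 43383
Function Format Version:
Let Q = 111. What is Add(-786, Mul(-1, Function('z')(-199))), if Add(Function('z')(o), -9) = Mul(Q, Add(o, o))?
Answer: 43383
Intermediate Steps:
Function('z')(o) = Add(9, Mul(222, o)) (Function('z')(o) = Add(9, Mul(111, Add(o, o))) = Add(9, Mul(111, Mul(2, o))) = Add(9, Mul(222, o)))
Add(-786, Mul(-1, Function('z')(-199))) = Add(-786, Mul(-1, Add(9, Mul(222, -199)))) = Add(-786, Mul(-1, Add(9, -44178))) = Add(-786, Mul(-1, -44169)) = Add(-786, 44169) = 43383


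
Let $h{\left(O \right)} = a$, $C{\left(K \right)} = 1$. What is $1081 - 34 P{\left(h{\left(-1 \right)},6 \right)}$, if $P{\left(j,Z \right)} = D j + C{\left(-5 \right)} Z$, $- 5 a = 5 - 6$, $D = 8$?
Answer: $\frac{4113}{5} \approx 822.6$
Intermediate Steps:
$a = \frac{1}{5}$ ($a = - \frac{5 - 6}{5} = \left(- \frac{1}{5}\right) \left(-1\right) = \frac{1}{5} \approx 0.2$)
$h{\left(O \right)} = \frac{1}{5}$
$P{\left(j,Z \right)} = Z + 8 j$ ($P{\left(j,Z \right)} = 8 j + 1 Z = 8 j + Z = Z + 8 j$)
$1081 - 34 P{\left(h{\left(-1 \right)},6 \right)} = 1081 - 34 \left(6 + 8 \cdot \frac{1}{5}\right) = 1081 - 34 \left(6 + \frac{8}{5}\right) = 1081 - \frac{1292}{5} = \frac{4113}{5}$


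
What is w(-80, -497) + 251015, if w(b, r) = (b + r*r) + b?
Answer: 497864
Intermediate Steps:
w(b, r) = r² + 2*b (w(b, r) = (b + r²) + b = r² + 2*b)
w(-80, -497) + 251015 = ((-497)² + 2*(-80)) + 251015 = (247009 - 160) + 251015 = 246849 + 251015 = 497864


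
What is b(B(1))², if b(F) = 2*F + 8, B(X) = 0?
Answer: 64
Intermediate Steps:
b(F) = 8 + 2*F
b(B(1))² = (8 + 2*0)² = (8 + 0)² = 8² = 64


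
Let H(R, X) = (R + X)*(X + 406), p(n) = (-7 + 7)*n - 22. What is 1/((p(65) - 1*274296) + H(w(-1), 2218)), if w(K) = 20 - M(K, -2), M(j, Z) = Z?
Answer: 1/5603442 ≈ 1.7846e-7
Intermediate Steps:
p(n) = -22 (p(n) = 0*n - 22 = 0 - 22 = -22)
w(K) = 22 (w(K) = 20 - 1*(-2) = 20 + 2 = 22)
H(R, X) = (406 + X)*(R + X) (H(R, X) = (R + X)*(406 + X) = (406 + X)*(R + X))
1/((p(65) - 1*274296) + H(w(-1), 2218)) = 1/((-22 - 1*274296) + (2218² + 406*22 + 406*2218 + 22*2218)) = 1/((-22 - 274296) + (4919524 + 8932 + 900508 + 48796)) = 1/(-274318 + 5877760) = 1/5603442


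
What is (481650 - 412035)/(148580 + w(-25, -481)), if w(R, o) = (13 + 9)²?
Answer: 23205/49688 ≈ 0.46701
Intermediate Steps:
w(R, o) = 484 (w(R, o) = 22² = 484)
(481650 - 412035)/(148580 + w(-25, -481)) = (481650 - 412035)/(148580 + 484) = 69615/149064 = 69615*(1/149064) = 23205/49688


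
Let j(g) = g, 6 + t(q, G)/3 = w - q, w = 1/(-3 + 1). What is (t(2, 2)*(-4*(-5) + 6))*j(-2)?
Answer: 1326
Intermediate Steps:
w = -½ (w = 1/(-2) = -½ ≈ -0.50000)
t(q, G) = -39/2 - 3*q (t(q, G) = -18 + 3*(-½ - q) = -18 + (-3/2 - 3*q) = -39/2 - 3*q)
(t(2, 2)*(-4*(-5) + 6))*j(-2) = ((-39/2 - 3*2)*(-4*(-5) + 6))*(-2) = ((-39/2 - 6)*(20 + 6))*(-2) = -51/2*26*(-2) = -663*(-2) = 1326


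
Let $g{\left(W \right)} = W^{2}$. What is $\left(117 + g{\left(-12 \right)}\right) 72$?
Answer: $18792$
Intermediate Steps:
$\left(117 + g{\left(-12 \right)}\right) 72 = \left(117 + \left(-12\right)^{2}\right) 72 = \left(117 + 144\right) 72 = 261 \cdot 72 = 18792$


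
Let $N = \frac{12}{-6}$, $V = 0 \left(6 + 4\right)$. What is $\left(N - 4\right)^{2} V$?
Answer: $0$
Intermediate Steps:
$V = 0$ ($V = 0 \cdot 10 = 0$)
$N = -2$ ($N = 12 \left(- \frac{1}{6}\right) = -2$)
$\left(N - 4\right)^{2} V = \left(-2 - 4\right)^{2} \cdot 0 = \left(-6\right)^{2} \cdot 0 = 36 \cdot 0 = 0$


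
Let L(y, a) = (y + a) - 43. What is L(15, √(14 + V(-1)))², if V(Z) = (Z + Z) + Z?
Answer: (28 - √11)² ≈ 609.27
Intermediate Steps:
V(Z) = 3*Z (V(Z) = 2*Z + Z = 3*Z)
L(y, a) = -43 + a + y (L(y, a) = (a + y) - 43 = -43 + a + y)
L(15, √(14 + V(-1)))² = (-43 + √(14 + 3*(-1)) + 15)² = (-43 + √(14 - 3) + 15)² = (-43 + √11 + 15)² = (-28 + √11)²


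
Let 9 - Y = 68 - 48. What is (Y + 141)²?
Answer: 16900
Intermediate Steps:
Y = -11 (Y = 9 - (68 - 48) = 9 - 1*20 = 9 - 20 = -11)
(Y + 141)² = (-11 + 141)² = 130² = 16900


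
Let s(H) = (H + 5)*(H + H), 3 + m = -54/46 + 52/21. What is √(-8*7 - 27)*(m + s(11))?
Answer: 169196*I*√83/483 ≈ 3191.4*I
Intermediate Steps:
m = -820/483 (m = -3 + (-54/46 + 52/21) = -3 + (-54*1/46 + 52*(1/21)) = -3 + (-27/23 + 52/21) = -3 + 629/483 = -820/483 ≈ -1.6977)
s(H) = 2*H*(5 + H) (s(H) = (5 + H)*(2*H) = 2*H*(5 + H))
√(-8*7 - 27)*(m + s(11)) = √(-8*7 - 27)*(-820/483 + 2*11*(5 + 11)) = √(-56 - 27)*(-820/483 + 2*11*16) = √(-83)*(-820/483 + 352) = (I*√83)*(169196/483) = 169196*I*√83/483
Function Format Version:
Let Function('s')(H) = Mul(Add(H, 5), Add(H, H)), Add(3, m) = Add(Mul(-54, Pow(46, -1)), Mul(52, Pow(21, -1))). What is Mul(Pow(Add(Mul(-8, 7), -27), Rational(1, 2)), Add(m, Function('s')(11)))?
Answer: Mul(Rational(169196, 483), I, Pow(83, Rational(1, 2))) ≈ Mul(3191.4, I)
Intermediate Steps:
m = Rational(-820, 483) (m = Add(-3, Add(Mul(-54, Pow(46, -1)), Mul(52, Pow(21, -1)))) = Add(-3, Add(Mul(-54, Rational(1, 46)), Mul(52, Rational(1, 21)))) = Add(-3, Add(Rational(-27, 23), Rational(52, 21))) = Add(-3, Rational(629, 483)) = Rational(-820, 483) ≈ -1.6977)
Function('s')(H) = Mul(2, H, Add(5, H)) (Function('s')(H) = Mul(Add(5, H), Mul(2, H)) = Mul(2, H, Add(5, H)))
Mul(Pow(Add(Mul(-8, 7), -27), Rational(1, 2)), Add(m, Function('s')(11))) = Mul(Pow(Add(Mul(-8, 7), -27), Rational(1, 2)), Add(Rational(-820, 483), Mul(2, 11, Add(5, 11)))) = Mul(Pow(Add(-56, -27), Rational(1, 2)), Add(Rational(-820, 483), Mul(2, 11, 16))) = Mul(Pow(-83, Rational(1, 2)), Add(Rational(-820, 483), 352)) = Mul(Mul(I, Pow(83, Rational(1, 2))), Rational(169196, 483)) = Mul(Rational(169196, 483), I, Pow(83, Rational(1, 2)))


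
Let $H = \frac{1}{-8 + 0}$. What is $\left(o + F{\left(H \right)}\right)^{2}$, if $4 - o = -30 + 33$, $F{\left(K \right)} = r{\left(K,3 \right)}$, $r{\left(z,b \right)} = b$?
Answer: $16$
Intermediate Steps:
$H = - \frac{1}{8}$ ($H = \frac{1}{-8} = - \frac{1}{8} \approx -0.125$)
$F{\left(K \right)} = 3$
$o = 1$ ($o = 4 - \left(-30 + 33\right) = 4 - 3 = 1$)
$\left(o + F{\left(H \right)}\right)^{2} = \left(1 + 3\right)^{2} = 4^{2} = 16$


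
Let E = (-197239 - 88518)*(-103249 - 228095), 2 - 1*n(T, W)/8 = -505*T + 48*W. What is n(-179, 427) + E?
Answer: 94682980296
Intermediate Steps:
n(T, W) = 16 - 384*W + 4040*T (n(T, W) = 16 - 8*(-505*T + 48*W) = 16 + (-384*W + 4040*T) = 16 - 384*W + 4040*T)
E = 94683867408 (E = -285757*(-331344) = 94683867408)
n(-179, 427) + E = (16 - 384*427 + 4040*(-179)) + 94683867408 = (16 - 163968 - 723160) + 94683867408 = -887112 + 94683867408 = 94682980296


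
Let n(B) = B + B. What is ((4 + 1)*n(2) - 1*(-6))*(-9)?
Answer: -234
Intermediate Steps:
n(B) = 2*B
((4 + 1)*n(2) - 1*(-6))*(-9) = ((4 + 1)*(2*2) - 1*(-6))*(-9) = (5*4 + 6)*(-9) = (20 + 6)*(-9) = 26*(-9) = -234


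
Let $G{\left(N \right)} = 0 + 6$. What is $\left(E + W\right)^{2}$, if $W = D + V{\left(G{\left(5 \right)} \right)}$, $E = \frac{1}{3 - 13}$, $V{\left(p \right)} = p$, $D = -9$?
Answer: $\frac{961}{100} \approx 9.61$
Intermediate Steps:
$G{\left(N \right)} = 6$
$E = - \frac{1}{10}$ ($E = \frac{1}{-10} = - \frac{1}{10} \approx -0.1$)
$W = -3$ ($W = -9 + 6 = -3$)
$\left(E + W\right)^{2} = \left(- \frac{1}{10} - 3\right)^{2} = \left(- \frac{31}{10}\right)^{2} = \frac{961}{100}$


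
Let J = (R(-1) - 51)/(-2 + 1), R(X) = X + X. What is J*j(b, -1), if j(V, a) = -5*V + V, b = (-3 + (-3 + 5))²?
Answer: -212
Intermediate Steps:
R(X) = 2*X
b = 1 (b = (-3 + 2)² = (-1)² = 1)
j(V, a) = -4*V
J = 53 (J = (2*(-1) - 51)/(-2 + 1) = (-2 - 51)/(-1) = -53*(-1) = 53)
J*j(b, -1) = 53*(-4*1) = 53*(-4) = -212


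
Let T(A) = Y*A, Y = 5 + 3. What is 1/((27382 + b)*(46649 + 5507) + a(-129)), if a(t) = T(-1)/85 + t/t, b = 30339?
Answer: 85/255892200537 ≈ 3.3217e-10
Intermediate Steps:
Y = 8
T(A) = 8*A
a(t) = 77/85 (a(t) = (8*(-1))/85 + t/t = -8*1/85 + 1 = -8/85 + 1 = 77/85)
1/((27382 + b)*(46649 + 5507) + a(-129)) = 1/((27382 + 30339)*(46649 + 5507) + 77/85) = 1/(57721*52156 + 77/85) = 1/(3010496476 + 77/85) = 1/(255892200537/85) = 85/255892200537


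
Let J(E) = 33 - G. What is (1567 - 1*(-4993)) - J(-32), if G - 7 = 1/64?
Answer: 418177/64 ≈ 6534.0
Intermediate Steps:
G = 449/64 (G = 7 + 1/64 = 449/64 ≈ 7.0156)
J(E) = 1663/64 (J(E) = 33 - 1*449/64 = 33 - 449/64 = 1663/64)
(1567 - 1*(-4993)) - J(-32) = (1567 - 1*(-4993)) - 1*1663/64 = (1567 + 4993) - 1663/64 = 6560 - 1663/64 = 418177/64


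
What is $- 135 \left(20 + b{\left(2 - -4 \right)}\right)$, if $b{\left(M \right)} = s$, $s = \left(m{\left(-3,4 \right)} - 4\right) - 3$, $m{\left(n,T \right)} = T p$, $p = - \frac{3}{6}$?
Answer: $-1485$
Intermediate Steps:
$p = - \frac{1}{2}$ ($p = \left(-3\right) \frac{1}{6} = - \frac{1}{2} \approx -0.5$)
$m{\left(n,T \right)} = - \frac{T}{2}$ ($m{\left(n,T \right)} = T \left(- \frac{1}{2}\right) = - \frac{T}{2}$)
$s = -9$ ($s = \left(\left(- \frac{1}{2}\right) 4 - 4\right) - 3 = \left(-2 - 4\right) - 3 = -6 - 3 = -9$)
$b{\left(M \right)} = -9$
$- 135 \left(20 + b{\left(2 - -4 \right)}\right) = - 135 \left(20 - 9\right) = \left(-135\right) 11 = -1485$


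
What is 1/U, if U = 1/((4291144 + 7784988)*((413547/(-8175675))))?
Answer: -1664682720068/2725225 ≈ -6.1084e+5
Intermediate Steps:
U = -2725225/1664682720068 (U = 1/(12076132*((413547*(-1/8175675)))) = 1/(12076132*(-137849/2725225)) = (1/12076132)*(-2725225/137849) = -2725225/1664682720068 ≈ -1.6371e-6)
1/U = 1/(-2725225/1664682720068) = -1664682720068/2725225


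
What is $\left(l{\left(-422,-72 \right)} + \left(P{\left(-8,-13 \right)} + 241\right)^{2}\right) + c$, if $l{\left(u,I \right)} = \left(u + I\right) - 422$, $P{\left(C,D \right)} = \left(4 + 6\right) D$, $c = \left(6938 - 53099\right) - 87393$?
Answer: $-122149$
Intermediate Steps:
$c = -133554$ ($c = -46161 - 87393 = -133554$)
$P{\left(C,D \right)} = 10 D$
$l{\left(u,I \right)} = -422 + I + u$ ($l{\left(u,I \right)} = \left(I + u\right) - 422 = -422 + I + u$)
$\left(l{\left(-422,-72 \right)} + \left(P{\left(-8,-13 \right)} + 241\right)^{2}\right) + c = \left(\left(-422 - 72 - 422\right) + \left(10 \left(-13\right) + 241\right)^{2}\right) - 133554 = \left(-916 + \left(-130 + 241\right)^{2}\right) - 133554 = \left(-916 + 111^{2}\right) - 133554 = \left(-916 + 12321\right) - 133554 = 11405 - 133554 = -122149$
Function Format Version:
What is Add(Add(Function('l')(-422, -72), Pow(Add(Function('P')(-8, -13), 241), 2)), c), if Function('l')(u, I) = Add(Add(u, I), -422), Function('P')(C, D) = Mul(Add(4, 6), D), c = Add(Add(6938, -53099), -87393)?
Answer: -122149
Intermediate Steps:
c = -133554 (c = Add(-46161, -87393) = -133554)
Function('P')(C, D) = Mul(10, D)
Function('l')(u, I) = Add(-422, I, u) (Function('l')(u, I) = Add(Add(I, u), -422) = Add(-422, I, u))
Add(Add(Function('l')(-422, -72), Pow(Add(Function('P')(-8, -13), 241), 2)), c) = Add(Add(Add(-422, -72, -422), Pow(Add(Mul(10, -13), 241), 2)), -133554) = Add(Add(-916, Pow(Add(-130, 241), 2)), -133554) = Add(Add(-916, Pow(111, 2)), -133554) = Add(Add(-916, 12321), -133554) = Add(11405, -133554) = -122149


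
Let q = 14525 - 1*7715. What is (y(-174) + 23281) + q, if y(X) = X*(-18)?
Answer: 33223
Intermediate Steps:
y(X) = -18*X
q = 6810 (q = 14525 - 7715 = 6810)
(y(-174) + 23281) + q = (-18*(-174) + 23281) + 6810 = (3132 + 23281) + 6810 = 26413 + 6810 = 33223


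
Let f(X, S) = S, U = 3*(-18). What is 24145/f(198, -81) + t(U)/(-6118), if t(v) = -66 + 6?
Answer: -73857125/247779 ≈ -298.08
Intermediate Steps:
U = -54
t(v) = -60
24145/f(198, -81) + t(U)/(-6118) = 24145/(-81) - 60/(-6118) = 24145*(-1/81) - 60*(-1/6118) = -24145/81 + 30/3059 = -73857125/247779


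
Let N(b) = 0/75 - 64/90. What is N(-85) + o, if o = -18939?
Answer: -852287/45 ≈ -18940.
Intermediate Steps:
N(b) = -32/45 (N(b) = 0*(1/75) - 64*1/90 = 0 - 32/45 = -32/45)
N(-85) + o = -32/45 - 18939 = -852287/45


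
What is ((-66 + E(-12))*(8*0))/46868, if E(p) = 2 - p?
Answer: 0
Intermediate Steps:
((-66 + E(-12))*(8*0))/46868 = ((-66 + (2 - 1*(-12)))*(8*0))/46868 = ((-66 + (2 + 12))*0)*(1/46868) = ((-66 + 14)*0)*(1/46868) = -52*0*(1/46868) = 0*(1/46868) = 0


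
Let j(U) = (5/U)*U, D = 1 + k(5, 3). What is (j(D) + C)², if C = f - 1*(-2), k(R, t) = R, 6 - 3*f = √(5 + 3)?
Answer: 737/9 - 12*√2 ≈ 64.918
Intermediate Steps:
f = 2 - 2*√2/3 (f = 2 - √(5 + 3)/3 = 2 - 2*√2/3 ≈ 1.0572)
C = 4 - 2*√2/3 (C = (2 - 2*√2/3) - 1*(-2) = (2 - 2*√2/3) + 2 = 4 - 2*√2/3 ≈ 3.0572)
D = 6 (D = 1 + 5 = 6)
j(U) = 5
(j(D) + C)² = (5 + (4 - 2*√2/3))² = (9 - 2*√2/3)²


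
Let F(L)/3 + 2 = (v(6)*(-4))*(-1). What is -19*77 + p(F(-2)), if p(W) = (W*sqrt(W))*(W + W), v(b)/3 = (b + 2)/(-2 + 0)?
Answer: -1463 + 225000*I*sqrt(6) ≈ -1463.0 + 5.5114e+5*I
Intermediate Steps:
v(b) = -3 - 3*b/2 (v(b) = 3*((b + 2)/(-2 + 0)) = 3*((2 + b)/(-2)) = 3*((2 + b)*(-1/2)) = 3*(-1 - b/2) = -3 - 3*b/2)
F(L) = -150 (F(L) = -6 + 3*(((-3 - 3/2*6)*(-4))*(-1)) = -6 + 3*(((-3 - 9)*(-4))*(-1)) = -6 + 3*(-12*(-4)*(-1)) = -6 + 3*(48*(-1)) = -6 + 3*(-48) = -6 - 144 = -150)
p(W) = 2*W**(5/2) (p(W) = W**(3/2)*(2*W) = 2*W**(5/2))
-19*77 + p(F(-2)) = -19*77 + 2*(-150)**(5/2) = -1463 + 2*(112500*I*sqrt(6)) = -1463 + 225000*I*sqrt(6)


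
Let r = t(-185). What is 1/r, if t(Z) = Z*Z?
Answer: 1/34225 ≈ 2.9218e-5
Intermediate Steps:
t(Z) = Z²
r = 34225 (r = (-185)² = 34225)
1/r = 1/34225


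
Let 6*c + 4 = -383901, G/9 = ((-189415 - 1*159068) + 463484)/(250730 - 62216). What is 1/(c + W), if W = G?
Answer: -3491/223349559 ≈ -1.5630e-5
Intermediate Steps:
G = 115001/20946 (G = 9*(((-189415 - 1*159068) + 463484)/(250730 - 62216)) = 9*(((-189415 - 159068) + 463484)/188514) = 9*((-348483 + 463484)*(1/188514)) = 9*(115001*(1/188514)) = 9*(115001/188514) = 115001/20946 ≈ 5.4904)
c = -383905/6 (c = -2/3 + (1/6)*(-383901) = -2/3 - 127967/2 = -383905/6 ≈ -63984.)
W = 115001/20946 ≈ 5.4904
1/(c + W) = 1/(-383905/6 + 115001/20946) = 1/(-223349559/3491) = -3491/223349559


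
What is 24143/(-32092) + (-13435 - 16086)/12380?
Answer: -77892392/24831185 ≈ -3.1369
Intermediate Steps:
24143/(-32092) + (-13435 - 16086)/12380 = 24143*(-1/32092) - 29521*1/12380 = -24143/32092 - 29521/12380 = -77892392/24831185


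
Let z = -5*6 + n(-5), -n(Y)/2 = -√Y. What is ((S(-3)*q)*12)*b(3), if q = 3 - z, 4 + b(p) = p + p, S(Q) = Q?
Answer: -2376 + 144*I*√5 ≈ -2376.0 + 321.99*I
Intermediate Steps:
n(Y) = 2*√Y (n(Y) = -(-2)*√Y = 2*√Y)
b(p) = -4 + 2*p (b(p) = -4 + (p + p) = -4 + 2*p)
z = -30 + 2*I*√5 (z = -5*6 + 2*√(-5) = -30 + 2*(I*√5) = -30 + 2*I*√5 ≈ -30.0 + 4.4721*I)
q = 33 - 2*I*√5 (q = 3 - (-30 + 2*I*√5) = 3 + (30 - 2*I*√5) = 33 - 2*I*√5 ≈ 33.0 - 4.4721*I)
((S(-3)*q)*12)*b(3) = (-3*(33 - 2*I*√5)*12)*(-4 + 2*3) = ((-99 + 6*I*√5)*12)*(-4 + 6) = (-1188 + 72*I*√5)*2 = -2376 + 144*I*√5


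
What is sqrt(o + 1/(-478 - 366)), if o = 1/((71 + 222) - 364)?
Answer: I*sqrt(13707615)/29962 ≈ 0.12357*I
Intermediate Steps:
o = -1/71 (o = 1/(293 - 364) = 1/(-71) = -1/71 ≈ -0.014085)
sqrt(o + 1/(-478 - 366)) = sqrt(-1/71 + 1/(-478 - 366)) = sqrt(-1/71 + 1/(-844)) = sqrt(-1/71 - 1/844) = sqrt(-915/59924) = I*sqrt(13707615)/29962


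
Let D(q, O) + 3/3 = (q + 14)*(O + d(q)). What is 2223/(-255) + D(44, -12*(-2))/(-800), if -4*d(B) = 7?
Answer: -280963/27200 ≈ -10.330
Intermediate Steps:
d(B) = -7/4 (d(B) = -¼*7 = -7/4)
D(q, O) = -1 + (14 + q)*(-7/4 + O) (D(q, O) = -1 + (q + 14)*(O - 7/4) = -1 + (14 + q)*(-7/4 + O))
2223/(-255) + D(44, -12*(-2))/(-800) = 2223/(-255) + (-51/2 + 14*(-12*(-2)) - 7/4*44 - 12*(-2)*44)/(-800) = 2223*(-1/255) + (-51/2 + 14*24 - 77 + 24*44)*(-1/800) = -741/85 + (-51/2 + 336 - 77 + 1056)*(-1/800) = -741/85 + (2579/2)*(-1/800) = -741/85 - 2579/1600 = -280963/27200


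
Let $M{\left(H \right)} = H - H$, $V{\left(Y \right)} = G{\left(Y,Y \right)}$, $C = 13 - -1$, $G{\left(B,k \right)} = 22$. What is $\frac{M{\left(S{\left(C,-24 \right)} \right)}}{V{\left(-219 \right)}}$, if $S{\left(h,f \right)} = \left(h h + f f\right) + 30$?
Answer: $0$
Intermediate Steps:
$C = 14$ ($C = 13 + 1 = 14$)
$S{\left(h,f \right)} = 30 + f^{2} + h^{2}$ ($S{\left(h,f \right)} = \left(h^{2} + f^{2}\right) + 30 = \left(f^{2} + h^{2}\right) + 30 = 30 + f^{2} + h^{2}$)
$V{\left(Y \right)} = 22$
$M{\left(H \right)} = 0$
$\frac{M{\left(S{\left(C,-24 \right)} \right)}}{V{\left(-219 \right)}} = \frac{0}{22} = 0 \cdot \frac{1}{22} = 0$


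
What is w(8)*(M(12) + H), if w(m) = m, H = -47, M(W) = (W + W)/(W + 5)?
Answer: -6200/17 ≈ -364.71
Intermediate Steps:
M(W) = 2*W/(5 + W) (M(W) = (2*W)/(5 + W) = 2*W/(5 + W))
w(8)*(M(12) + H) = 8*(2*12/(5 + 12) - 47) = 8*(2*12/17 - 47) = 8*(2*12*(1/17) - 47) = 8*(24/17 - 47) = 8*(-775/17) = -6200/17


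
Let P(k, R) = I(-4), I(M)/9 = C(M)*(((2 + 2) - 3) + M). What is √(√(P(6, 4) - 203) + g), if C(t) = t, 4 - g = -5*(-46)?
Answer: √(-226 + I*√95) ≈ 0.3241 + 15.037*I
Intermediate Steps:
g = -226 (g = 4 - (-5)*(-46) = 4 - 1*230 = 4 - 230 = -226)
I(M) = 9*M*(1 + M) (I(M) = 9*(M*(((2 + 2) - 3) + M)) = 9*(M*((4 - 3) + M)) = 9*(M*(1 + M)) = 9*M*(1 + M))
P(k, R) = 108 (P(k, R) = 9*(-4)*(1 - 4) = 9*(-4)*(-3) = 108)
√(√(P(6, 4) - 203) + g) = √(√(108 - 203) - 226) = √(√(-95) - 226) = √(I*√95 - 226) = √(-226 + I*√95)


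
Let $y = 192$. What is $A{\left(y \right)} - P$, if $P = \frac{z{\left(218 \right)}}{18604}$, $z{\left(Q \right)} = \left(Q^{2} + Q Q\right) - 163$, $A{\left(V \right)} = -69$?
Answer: $- \frac{1378561}{18604} \approx -74.1$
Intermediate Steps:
$z{\left(Q \right)} = -163 + 2 Q^{2}$ ($z{\left(Q \right)} = \left(Q^{2} + Q^{2}\right) - 163 = 2 Q^{2} - 163 = -163 + 2 Q^{2}$)
$P = \frac{94885}{18604}$ ($P = \frac{-163 + 2 \cdot 218^{2}}{18604} = \left(-163 + 2 \cdot 47524\right) \frac{1}{18604} = \left(-163 + 95048\right) \frac{1}{18604} = 94885 \cdot \frac{1}{18604} = \frac{94885}{18604} \approx 5.1003$)
$A{\left(y \right)} - P = -69 - \frac{94885}{18604} = - \frac{1378561}{18604}$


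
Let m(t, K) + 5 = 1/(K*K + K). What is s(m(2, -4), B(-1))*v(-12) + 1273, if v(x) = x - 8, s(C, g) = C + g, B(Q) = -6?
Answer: 4474/3 ≈ 1491.3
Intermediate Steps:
m(t, K) = -5 + 1/(K + K²) (m(t, K) = -5 + 1/(K*K + K) = -5 + 1/(K² + K) = -5 + 1/(K + K²))
v(x) = -8 + x
s(m(2, -4), B(-1))*v(-12) + 1273 = ((1 - 5*(-4) - 5*(-4)²)/((-4)*(1 - 4)) - 6)*(-8 - 12) + 1273 = (-¼*(1 + 20 - 5*16)/(-3) - 6)*(-20) + 1273 = (-¼*(-⅓)*(1 + 20 - 80) - 6)*(-20) + 1273 = (-¼*(-⅓)*(-59) - 6)*(-20) + 1273 = (-59/12 - 6)*(-20) + 1273 = -131/12*(-20) + 1273 = 655/3 + 1273 = 4474/3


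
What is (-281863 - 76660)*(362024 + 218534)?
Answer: -208143395834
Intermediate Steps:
(-281863 - 76660)*(362024 + 218534) = -358523*580558 = -208143395834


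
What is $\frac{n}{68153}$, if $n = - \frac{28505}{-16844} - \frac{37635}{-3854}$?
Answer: $\frac{371891105}{2212136517364} \approx 0.00016811$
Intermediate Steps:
$n = \frac{371891105}{32458388}$ ($n = \left(-28505\right) \left(- \frac{1}{16844}\right) - - \frac{37635}{3854} = \frac{28505}{16844} + \frac{37635}{3854} = \frac{371891105}{32458388} \approx 11.457$)
$\frac{n}{68153} = \frac{371891105}{32458388 \cdot 68153} = \frac{371891105}{32458388} \cdot \frac{1}{68153} = \frac{371891105}{2212136517364}$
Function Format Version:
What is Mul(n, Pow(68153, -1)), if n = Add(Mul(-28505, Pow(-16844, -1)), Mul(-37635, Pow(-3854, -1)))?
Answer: Rational(371891105, 2212136517364) ≈ 0.00016811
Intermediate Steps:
n = Rational(371891105, 32458388) (n = Add(Mul(-28505, Rational(-1, 16844)), Mul(-37635, Rational(-1, 3854))) = Add(Rational(28505, 16844), Rational(37635, 3854)) = Rational(371891105, 32458388) ≈ 11.457)
Mul(n, Pow(68153, -1)) = Mul(Rational(371891105, 32458388), Pow(68153, -1)) = Mul(Rational(371891105, 32458388), Rational(1, 68153)) = Rational(371891105, 2212136517364)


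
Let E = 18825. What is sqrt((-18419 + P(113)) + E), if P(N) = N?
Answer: sqrt(519) ≈ 22.782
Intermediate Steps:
sqrt((-18419 + P(113)) + E) = sqrt((-18419 + 113) + 18825) = sqrt(-18306 + 18825) = sqrt(519)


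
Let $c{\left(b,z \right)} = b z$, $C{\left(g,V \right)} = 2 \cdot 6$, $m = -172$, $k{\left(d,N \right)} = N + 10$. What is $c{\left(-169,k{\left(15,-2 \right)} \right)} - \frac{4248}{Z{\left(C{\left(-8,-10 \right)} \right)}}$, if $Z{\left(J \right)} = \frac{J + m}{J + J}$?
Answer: $- \frac{3574}{5} \approx -714.8$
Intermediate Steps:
$k{\left(d,N \right)} = 10 + N$
$C{\left(g,V \right)} = 12$
$Z{\left(J \right)} = \frac{-172 + J}{2 J}$ ($Z{\left(J \right)} = \frac{J - 172}{J + J} = \frac{-172 + J}{2 J}$)
$c{\left(-169,k{\left(15,-2 \right)} \right)} - \frac{4248}{Z{\left(C{\left(-8,-10 \right)} \right)}} = - 169 \left(10 - 2\right) - \frac{4248}{\frac{1}{2} \cdot \frac{1}{12} \left(-172 + 12\right)} = \left(-169\right) 8 - \frac{4248}{\frac{1}{2} \cdot \frac{1}{12} \left(-160\right)} = -1352 - \frac{4248}{- \frac{20}{3}} = -1352 - 4248 \left(- \frac{3}{20}\right) = -1352 - - \frac{3186}{5} = -1352 + \frac{3186}{5} = - \frac{3574}{5}$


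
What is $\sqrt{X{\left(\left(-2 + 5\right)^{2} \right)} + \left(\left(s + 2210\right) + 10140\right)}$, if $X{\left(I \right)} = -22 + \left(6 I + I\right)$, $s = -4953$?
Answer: $\sqrt{7438} \approx 86.244$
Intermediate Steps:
$X{\left(I \right)} = -22 + 7 I$
$\sqrt{X{\left(\left(-2 + 5\right)^{2} \right)} + \left(\left(s + 2210\right) + 10140\right)} = \sqrt{\left(-22 + 7 \left(-2 + 5\right)^{2}\right) + \left(\left(-4953 + 2210\right) + 10140\right)} = \sqrt{\left(-22 + 7 \cdot 3^{2}\right) + \left(-2743 + 10140\right)} = \sqrt{\left(-22 + 7 \cdot 9\right) + 7397} = \sqrt{\left(-22 + 63\right) + 7397} = \sqrt{41 + 7397} = \sqrt{7438}$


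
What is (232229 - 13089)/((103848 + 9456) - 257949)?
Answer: -43828/28929 ≈ -1.5150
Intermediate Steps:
(232229 - 13089)/((103848 + 9456) - 257949) = 219140/(113304 - 257949) = 219140/(-144645) = 219140*(-1/144645) = -43828/28929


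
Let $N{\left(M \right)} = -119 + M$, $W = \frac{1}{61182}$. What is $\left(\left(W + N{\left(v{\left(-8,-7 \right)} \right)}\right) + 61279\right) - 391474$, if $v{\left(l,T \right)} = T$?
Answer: $- \frac{20209699421}{61182} \approx -3.3032 \cdot 10^{5}$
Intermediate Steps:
$W = \frac{1}{61182} \approx 1.6345 \cdot 10^{-5}$
$\left(\left(W + N{\left(v{\left(-8,-7 \right)} \right)}\right) + 61279\right) - 391474 = \left(\left(\frac{1}{61182} - 126\right) + 61279\right) - 391474 = \left(- \frac{7708931}{61182} + 61279\right) - 391474 = \frac{3741462847}{61182} - 391474 = - \frac{20209699421}{61182}$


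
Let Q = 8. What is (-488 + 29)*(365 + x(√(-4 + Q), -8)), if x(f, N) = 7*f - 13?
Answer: -167994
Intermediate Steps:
x(f, N) = -13 + 7*f
(-488 + 29)*(365 + x(√(-4 + Q), -8)) = (-488 + 29)*(365 + (-13 + 7*√(-4 + 8))) = -459*(365 + (-13 + 7*√4)) = -459*(365 + (-13 + 7*2)) = -459*(365 + (-13 + 14)) = -459*(365 + 1) = -459*366 = -167994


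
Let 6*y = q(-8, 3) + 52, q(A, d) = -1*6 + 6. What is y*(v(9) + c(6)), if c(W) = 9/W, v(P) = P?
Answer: 91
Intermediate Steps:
q(A, d) = 0 (q(A, d) = -6 + 6 = 0)
y = 26/3 (y = (0 + 52)/6 = (1/6)*52 = 26/3 ≈ 8.6667)
y*(v(9) + c(6)) = 26*(9 + 9/6)/3 = 26*(9 + 9*(1/6))/3 = 26*(9 + 3/2)/3 = (26/3)*(21/2) = 91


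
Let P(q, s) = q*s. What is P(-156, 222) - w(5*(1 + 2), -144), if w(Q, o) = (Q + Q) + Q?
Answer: -34677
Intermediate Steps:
w(Q, o) = 3*Q (w(Q, o) = 2*Q + Q = 3*Q)
P(-156, 222) - w(5*(1 + 2), -144) = -156*222 - 3*5*(1 + 2) = -34632 - 3*5*3 = -34632 - 3*15 = -34632 - 1*45 = -34632 - 45 = -34677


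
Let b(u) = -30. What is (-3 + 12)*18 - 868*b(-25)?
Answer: 26202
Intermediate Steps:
(-3 + 12)*18 - 868*b(-25) = (-3 + 12)*18 - 868*(-30) = 9*18 + 26040 = 162 + 26040 = 26202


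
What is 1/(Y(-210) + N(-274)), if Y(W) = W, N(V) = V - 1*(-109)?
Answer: -1/375 ≈ -0.0026667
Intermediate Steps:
N(V) = 109 + V (N(V) = V + 109 = 109 + V)
1/(Y(-210) + N(-274)) = 1/(-210 + (109 - 274)) = 1/(-210 - 165) = 1/(-375) = -1/375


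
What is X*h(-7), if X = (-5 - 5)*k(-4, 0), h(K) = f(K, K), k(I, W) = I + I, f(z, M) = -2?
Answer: -160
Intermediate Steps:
k(I, W) = 2*I
h(K) = -2
X = 80 (X = (-5 - 5)*(2*(-4)) = -10*(-8) = 80)
X*h(-7) = 80*(-2) = -160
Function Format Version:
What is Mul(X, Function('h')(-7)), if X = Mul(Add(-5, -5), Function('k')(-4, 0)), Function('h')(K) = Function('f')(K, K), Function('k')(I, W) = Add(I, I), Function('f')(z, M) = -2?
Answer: -160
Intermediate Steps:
Function('k')(I, W) = Mul(2, I)
Function('h')(K) = -2
X = 80 (X = Mul(Add(-5, -5), Mul(2, -4)) = Mul(-10, -8) = 80)
Mul(X, Function('h')(-7)) = Mul(80, -2) = -160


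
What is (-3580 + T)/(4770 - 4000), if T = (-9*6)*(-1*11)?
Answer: -1493/385 ≈ -3.8779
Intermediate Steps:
T = 594 (T = -54*(-11) = 594)
(-3580 + T)/(4770 - 4000) = (-3580 + 594)/(4770 - 4000) = -2986/770 = -2986*1/770 = -1493/385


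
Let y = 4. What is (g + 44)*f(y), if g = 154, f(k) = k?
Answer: 792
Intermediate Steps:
(g + 44)*f(y) = (154 + 44)*4 = 198*4 = 792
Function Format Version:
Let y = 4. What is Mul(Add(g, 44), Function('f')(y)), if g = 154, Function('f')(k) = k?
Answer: 792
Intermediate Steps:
Mul(Add(g, 44), Function('f')(y)) = Mul(Add(154, 44), 4) = Mul(198, 4) = 792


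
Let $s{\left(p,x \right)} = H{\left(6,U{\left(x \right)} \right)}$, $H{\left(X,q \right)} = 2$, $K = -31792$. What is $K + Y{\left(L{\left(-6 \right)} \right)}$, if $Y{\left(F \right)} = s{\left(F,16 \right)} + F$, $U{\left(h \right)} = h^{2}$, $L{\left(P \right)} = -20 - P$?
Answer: $-31804$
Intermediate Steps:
$s{\left(p,x \right)} = 2$
$Y{\left(F \right)} = 2 + F$
$K + Y{\left(L{\left(-6 \right)} \right)} = -31792 + \left(2 - 14\right) = -31792 - 12 = -31804$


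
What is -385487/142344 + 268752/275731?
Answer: -68035481309/39248653464 ≈ -1.7334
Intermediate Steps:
-385487/142344 + 268752/275731 = -68035481309/39248653464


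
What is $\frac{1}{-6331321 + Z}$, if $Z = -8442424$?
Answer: $- \frac{1}{14773745} \approx -6.7688 \cdot 10^{-8}$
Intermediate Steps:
$\frac{1}{-6331321 + Z} = \frac{1}{-6331321 - 8442424} = \frac{1}{-14773745} = - \frac{1}{14773745}$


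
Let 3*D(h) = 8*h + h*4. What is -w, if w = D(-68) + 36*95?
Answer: -3148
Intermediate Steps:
D(h) = 4*h (D(h) = (8*h + h*4)/3 = (8*h + 4*h)/3 = (12*h)/3 = 4*h)
w = 3148 (w = 4*(-68) + 36*95 = -272 + 3420 = 3148)
-w = -1*3148 = -3148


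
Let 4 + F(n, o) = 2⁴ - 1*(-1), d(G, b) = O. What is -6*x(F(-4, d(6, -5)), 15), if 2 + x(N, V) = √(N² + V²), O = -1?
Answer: 12 - 6*√394 ≈ -107.10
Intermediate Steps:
d(G, b) = -1
F(n, o) = 13 (F(n, o) = -4 + (2⁴ - 1*(-1)) = -4 + (16 + 1) = -4 + 17 = 13)
x(N, V) = -2 + √(N² + V²)
-6*x(F(-4, d(6, -5)), 15) = -6*(-2 + √(13² + 15²)) = -6*(-2 + √(169 + 225)) = -6*(-2 + √394) = 12 - 6*√394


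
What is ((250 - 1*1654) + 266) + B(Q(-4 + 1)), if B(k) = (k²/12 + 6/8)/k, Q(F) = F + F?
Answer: -9109/8 ≈ -1138.6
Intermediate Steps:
Q(F) = 2*F
B(k) = (¾ + k²/12)/k (B(k) = (k²*(1/12) + 6*(⅛))/k = (k²/12 + ¾)/k = (¾ + k²/12)/k)
((250 - 1*1654) + 266) + B(Q(-4 + 1)) = ((250 - 1*1654) + 266) + (9 + (2*(-4 + 1))²)/(12*((2*(-4 + 1)))) = ((250 - 1654) + 266) + (9 + (2*(-3))²)/(12*((2*(-3)))) = (-1404 + 266) + (1/12)*(9 + (-6)²)/(-6) = -1138 + (1/12)*(-⅙)*(9 + 36) = -1138 + (1/12)*(-⅙)*45 = -1138 - 5/8 = -9109/8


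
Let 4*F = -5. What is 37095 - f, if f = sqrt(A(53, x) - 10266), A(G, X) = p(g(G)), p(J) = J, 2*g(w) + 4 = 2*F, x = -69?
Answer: 37095 - I*sqrt(41077)/2 ≈ 37095.0 - 101.34*I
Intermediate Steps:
F = -5/4 (F = (1/4)*(-5) = -5/4 ≈ -1.2500)
g(w) = -13/4 (g(w) = -2 + (2*(-5/4))/2 = -2 + (1/2)*(-5/2) = -2 - 5/4 = -13/4)
A(G, X) = -13/4
f = I*sqrt(41077)/2 (f = sqrt(-13/4 - 10266) = sqrt(-41077/4) = I*sqrt(41077)/2 ≈ 101.34*I)
37095 - f = 37095 - I*sqrt(41077)/2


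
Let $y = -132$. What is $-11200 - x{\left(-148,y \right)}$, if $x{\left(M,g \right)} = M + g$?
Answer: $-10920$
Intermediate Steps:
$-11200 - x{\left(-148,y \right)} = -11200 - \left(-148 - 132\right) = -11200 - -280 = -11200 + 280 = -10920$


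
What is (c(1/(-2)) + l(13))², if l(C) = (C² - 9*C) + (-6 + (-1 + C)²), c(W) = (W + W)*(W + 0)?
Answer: 145161/4 ≈ 36290.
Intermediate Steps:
c(W) = 2*W² (c(W) = (2*W)*W = 2*W²)
l(C) = -6 + C² + (-1 + C)² - 9*C
(c(1/(-2)) + l(13))² = (2*(1/(-2))² + (-5 - 11*13 + 2*13²))² = (2*(-½)² + (-5 - 143 + 2*169))² = (2*(¼) + (-5 - 143 + 338))² = (½ + 190)² = (381/2)² = 145161/4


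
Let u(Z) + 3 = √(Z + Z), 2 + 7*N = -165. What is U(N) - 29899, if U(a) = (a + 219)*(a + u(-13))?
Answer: -1721859/49 + 1366*I*√26/7 ≈ -35140.0 + 995.04*I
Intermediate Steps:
N = -167/7 (N = -2/7 + (⅐)*(-165) = -2/7 - 165/7 = -167/7 ≈ -23.857)
u(Z) = -3 + √2*√Z (u(Z) = -3 + √(Z + Z) = -3 + √(2*Z) = -3 + √2*√Z)
U(a) = (219 + a)*(-3 + a + I*√26) (U(a) = (a + 219)*(a + (-3 + √2*√(-13))) = (219 + a)*(a + (-3 + √2*(I*√13))) = (219 + a)*(a + (-3 + I*√26)) = (219 + a)*(-3 + a + I*√26))
U(N) - 29899 = (-657 + (-167/7)² + 216*(-167/7) + 219*I*√26 + I*(-167/7)*√26) - 29899 = (-657 + 27889/49 - 36072/7 + 219*I*√26 - 167*I*√26/7) - 29899 = (-256808/49 + 1366*I*√26/7) - 29899 = -1721859/49 + 1366*I*√26/7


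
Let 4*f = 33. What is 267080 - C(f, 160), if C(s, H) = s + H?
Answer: 1067647/4 ≈ 2.6691e+5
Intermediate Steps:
f = 33/4 (f = (¼)*33 = 33/4 ≈ 8.2500)
C(s, H) = H + s
267080 - C(f, 160) = 267080 - (160 + 33/4) = 267080 - 1*673/4 = 267080 - 673/4 = 1067647/4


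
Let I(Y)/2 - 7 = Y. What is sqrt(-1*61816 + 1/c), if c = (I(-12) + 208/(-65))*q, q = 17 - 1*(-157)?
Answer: 67*I*sqrt(50446979)/1914 ≈ 248.63*I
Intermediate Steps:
q = 174 (q = 17 + 157 = 174)
I(Y) = 14 + 2*Y
c = -11484/5 (c = ((14 + 2*(-12)) + 208/(-65))*174 = ((14 - 24) + 208*(-1/65))*174 = (-10 - 16/5)*174 = -66/5*174 = -11484/5 ≈ -2296.8)
sqrt(-1*61816 + 1/c) = sqrt(-1*61816 + 1/(-11484/5)) = sqrt(-61816 - 5/11484) = sqrt(-709894949/11484) = 67*I*sqrt(50446979)/1914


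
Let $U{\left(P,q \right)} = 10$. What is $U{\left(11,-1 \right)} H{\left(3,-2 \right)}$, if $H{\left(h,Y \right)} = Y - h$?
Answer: $-50$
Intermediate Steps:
$U{\left(11,-1 \right)} H{\left(3,-2 \right)} = 10 \left(-2 - 3\right) = 10 \left(-5\right) = -50$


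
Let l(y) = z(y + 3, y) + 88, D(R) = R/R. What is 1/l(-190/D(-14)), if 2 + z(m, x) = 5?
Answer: 1/91 ≈ 0.010989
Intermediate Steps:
z(m, x) = 3 (z(m, x) = -2 + 5 = 3)
D(R) = 1
l(y) = 91 (l(y) = 3 + 88 = 91)
1/l(-190/D(-14)) = 1/91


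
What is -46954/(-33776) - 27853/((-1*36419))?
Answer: 1325390327/615044072 ≈ 2.1550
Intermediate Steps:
-46954/(-33776) - 27853/((-1*36419)) = -46954*(-1/33776) - 27853/(-36419) = 23477/16888 - 27853*(-1/36419) = 23477/16888 + 27853/36419 = 1325390327/615044072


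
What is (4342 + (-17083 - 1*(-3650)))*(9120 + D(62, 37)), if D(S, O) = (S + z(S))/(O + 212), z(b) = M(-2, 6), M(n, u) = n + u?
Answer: -6881723362/83 ≈ -8.2912e+7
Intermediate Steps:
z(b) = 4 (z(b) = -2 + 6 = 4)
D(S, O) = (4 + S)/(212 + O) (D(S, O) = (S + 4)/(O + 212) = (4 + S)/(212 + O))
(4342 + (-17083 - 1*(-3650)))*(9120 + D(62, 37)) = (4342 + (-17083 - 1*(-3650)))*(9120 + (4 + 62)/(212 + 37)) = (4342 + (-17083 + 3650))*(9120 + 66/249) = (4342 - 13433)*(9120 + (1/249)*66) = -9091*(9120 + 22/83) = -9091*756982/83 = -6881723362/83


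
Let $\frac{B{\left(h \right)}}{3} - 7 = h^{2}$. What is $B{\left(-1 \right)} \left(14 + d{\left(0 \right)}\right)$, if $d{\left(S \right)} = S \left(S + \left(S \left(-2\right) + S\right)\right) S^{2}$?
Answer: $336$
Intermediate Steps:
$B{\left(h \right)} = 21 + 3 h^{2}$
$d{\left(S \right)} = 0$ ($d{\left(S \right)} = S \left(S + \left(- 2 S + S\right)\right) S^{2} = S \left(S - S\right) S^{2} = S 0 S^{2} = 0 S^{2} = 0$)
$B{\left(-1 \right)} \left(14 + d{\left(0 \right)}\right) = \left(21 + 3 \left(-1\right)^{2}\right) \left(14 + 0\right) = \left(21 + 3 \cdot 1\right) 14 = \left(21 + 3\right) 14 = 24 \cdot 14 = 336$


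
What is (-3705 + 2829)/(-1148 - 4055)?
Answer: 876/5203 ≈ 0.16836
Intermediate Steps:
(-3705 + 2829)/(-1148 - 4055) = -876/(-5203) = -876*(-1/5203) = 876/5203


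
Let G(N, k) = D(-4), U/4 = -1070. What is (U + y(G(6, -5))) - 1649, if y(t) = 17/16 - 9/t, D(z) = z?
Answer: -94811/16 ≈ -5925.7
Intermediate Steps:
U = -4280 (U = 4*(-1070) = -4280)
G(N, k) = -4
y(t) = 17/16 - 9/t (y(t) = 17*(1/16) - 9/t = 17/16 - 9/t)
(U + y(G(6, -5))) - 1649 = (-4280 + (17/16 - 9/(-4))) - 1649 = (-4280 + (17/16 - 9*(-¼))) - 1649 = (-4280 + (17/16 + 9/4)) - 1649 = (-4280 + 53/16) - 1649 = -68427/16 - 1649 = -94811/16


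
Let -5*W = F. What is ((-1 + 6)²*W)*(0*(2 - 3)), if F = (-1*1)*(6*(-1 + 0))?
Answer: 0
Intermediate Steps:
F = 6 (F = -6*(-1) = -1*(-6) = 6)
W = -6/5 (W = -⅕*6 = -6/5 ≈ -1.2000)
((-1 + 6)²*W)*(0*(2 - 3)) = ((-1 + 6)²*(-6/5))*(0*(2 - 3)) = (5²*(-6/5))*(0*(-1)) = (25*(-6/5))*0 = -30*0 = 0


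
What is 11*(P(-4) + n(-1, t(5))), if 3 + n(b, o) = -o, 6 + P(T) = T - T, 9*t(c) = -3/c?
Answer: -1474/15 ≈ -98.267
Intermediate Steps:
t(c) = -1/(3*c) (t(c) = (-3/c)/9 = -1/(3*c))
P(T) = -6 (P(T) = -6 + (T - T) = -6 + 0 = -6)
n(b, o) = -3 - o
11*(P(-4) + n(-1, t(5))) = 11*(-6 + (-3 - (-1)/(3*5))) = 11*(-6 + (-3 - 1*(-1/15))) = 11*(-6 + (-3 + 1/15)) = 11*(-6 - 44/15) = 11*(-134/15) = -1474/15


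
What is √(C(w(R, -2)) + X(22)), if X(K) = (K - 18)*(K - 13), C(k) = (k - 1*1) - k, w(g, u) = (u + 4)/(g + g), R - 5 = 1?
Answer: √35 ≈ 5.9161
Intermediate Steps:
R = 6 (R = 5 + 1 = 6)
w(g, u) = (4 + u)/(2*g) (w(g, u) = (4 + u)/((2*g)) = (4 + u)*(1/(2*g)) = (4 + u)/(2*g))
C(k) = -1 (C(k) = (k - 1) - k = (-1 + k) - k = -1)
X(K) = (-18 + K)*(-13 + K)
√(C(w(R, -2)) + X(22)) = √(-1 + (234 + 22² - 31*22)) = √(-1 + (234 + 484 - 682)) = √(-1 + 36) = √35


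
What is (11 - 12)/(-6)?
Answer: ⅙ ≈ 0.16667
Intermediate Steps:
(11 - 12)/(-6) = -1*(-⅙) = ⅙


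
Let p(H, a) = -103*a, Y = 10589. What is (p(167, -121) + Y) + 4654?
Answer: 27706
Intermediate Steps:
(p(167, -121) + Y) + 4654 = (-103*(-121) + 10589) + 4654 = (12463 + 10589) + 4654 = 23052 + 4654 = 27706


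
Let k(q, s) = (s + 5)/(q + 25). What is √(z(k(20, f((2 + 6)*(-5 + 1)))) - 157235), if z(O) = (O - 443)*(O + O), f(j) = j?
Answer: I*√3917567/5 ≈ 395.86*I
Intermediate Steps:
k(q, s) = (5 + s)/(25 + q)
z(O) = 2*O*(-443 + O) (z(O) = (-443 + O)*(2*O) = 2*O*(-443 + O))
√(z(k(20, f((2 + 6)*(-5 + 1)))) - 157235) = √(2*((5 + (2 + 6)*(-5 + 1))/(25 + 20))*(-443 + (5 + (2 + 6)*(-5 + 1))/(25 + 20)) - 157235) = √(2*((5 + 8*(-4))/45)*(-443 + (5 + 8*(-4))/45) - 157235) = √(2*((5 - 32)/45)*(-443 + (5 - 32)/45) - 157235) = √(2*((1/45)*(-27))*(-443 + (1/45)*(-27)) - 157235) = √(2*(-⅗)*(-443 - ⅗) - 157235) = √(2*(-⅗)*(-2218/5) - 157235) = √(13308/25 - 157235) = √(-3917567/25) = I*√3917567/5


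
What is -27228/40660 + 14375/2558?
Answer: 128709569/26002070 ≈ 4.9500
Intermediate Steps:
-27228/40660 + 14375/2558 = -27228*1/40660 + 14375*(1/2558) = -6807/10165 + 14375/2558 = 128709569/26002070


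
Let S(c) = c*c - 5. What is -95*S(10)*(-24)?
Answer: 216600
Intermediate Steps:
S(c) = -5 + c² (S(c) = c² - 5 = -5 + c²)
-95*S(10)*(-24) = -95*(-5 + 10²)*(-24) = -95*(-5 + 100)*(-24) = -95*95*(-24) = -9025*(-24) = 216600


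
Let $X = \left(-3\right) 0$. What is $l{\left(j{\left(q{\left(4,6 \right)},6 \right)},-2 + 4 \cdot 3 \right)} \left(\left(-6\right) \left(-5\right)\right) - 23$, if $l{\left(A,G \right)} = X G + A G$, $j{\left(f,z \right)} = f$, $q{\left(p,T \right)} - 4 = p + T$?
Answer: $4177$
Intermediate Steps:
$q{\left(p,T \right)} = 4 + T + p$ ($q{\left(p,T \right)} = 4 + \left(p + T\right) = 4 + \left(T + p\right) = 4 + T + p$)
$X = 0$
$l{\left(A,G \right)} = A G$ ($l{\left(A,G \right)} = 0 G + A G = 0 + A G = A G$)
$l{\left(j{\left(q{\left(4,6 \right)},6 \right)},-2 + 4 \cdot 3 \right)} \left(\left(-6\right) \left(-5\right)\right) - 23 = \left(4 + 6 + 4\right) \left(-2 + 4 \cdot 3\right) \left(\left(-6\right) \left(-5\right)\right) - 23 = 14 \left(-2 + 12\right) 30 - 23 = 14 \cdot 10 \cdot 30 - 23 = 140 \cdot 30 - 23 = 4200 - 23 = 4177$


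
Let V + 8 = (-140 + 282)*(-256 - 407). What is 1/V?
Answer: -1/94154 ≈ -1.0621e-5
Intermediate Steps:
V = -94154 (V = -8 + (-140 + 282)*(-256 - 407) = -8 + 142*(-663) = -8 - 94146 = -94154)
1/V = 1/(-94154) = -1/94154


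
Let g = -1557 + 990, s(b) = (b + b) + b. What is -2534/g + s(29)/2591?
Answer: 944989/209871 ≈ 4.5027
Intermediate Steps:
s(b) = 3*b (s(b) = 2*b + b = 3*b)
g = -567
-2534/g + s(29)/2591 = -2534/(-567) + (3*29)/2591 = -2534*(-1/567) + 87*(1/2591) = 362/81 + 87/2591 = 944989/209871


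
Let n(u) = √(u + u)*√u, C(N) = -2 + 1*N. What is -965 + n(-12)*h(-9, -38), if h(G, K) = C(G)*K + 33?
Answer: -965 - 5412*√2 ≈ -8618.7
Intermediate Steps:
C(N) = -2 + N
h(G, K) = 33 + K*(-2 + G) (h(G, K) = (-2 + G)*K + 33 = K*(-2 + G) + 33 = 33 + K*(-2 + G))
n(u) = u*√2 (n(u) = √(2*u)*√u = (√2*√u)*√u = u*√2)
-965 + n(-12)*h(-9, -38) = -965 + (-12*√2)*(33 - 38*(-2 - 9)) = -965 + (-12*√2)*(33 - 38*(-11)) = -965 + (-12*√2)*(33 + 418) = -965 - 12*√2*451 = -965 - 5412*√2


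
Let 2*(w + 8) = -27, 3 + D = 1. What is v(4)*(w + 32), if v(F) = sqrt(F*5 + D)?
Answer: 63*sqrt(2)/2 ≈ 44.548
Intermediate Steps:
D = -2 (D = -3 + 1 = -2)
w = -43/2 (w = -8 + (1/2)*(-27) = -8 - 27/2 = -43/2 ≈ -21.500)
v(F) = sqrt(-2 + 5*F) (v(F) = sqrt(F*5 - 2) = sqrt(5*F - 2) = sqrt(-2 + 5*F))
v(4)*(w + 32) = sqrt(-2 + 5*4)*(-43/2 + 32) = sqrt(-2 + 20)*(21/2) = sqrt(18)*(21/2) = (3*sqrt(2))*(21/2) = 63*sqrt(2)/2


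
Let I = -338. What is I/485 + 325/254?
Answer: 71773/123190 ≈ 0.58262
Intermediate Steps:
I/485 + 325/254 = -338/485 + 325/254 = 71773/123190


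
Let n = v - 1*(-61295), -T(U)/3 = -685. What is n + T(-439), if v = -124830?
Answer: -61480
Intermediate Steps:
T(U) = 2055 (T(U) = -3*(-685) = 2055)
n = -63535 (n = -124830 - 1*(-61295) = -124830 + 61295 = -63535)
n + T(-439) = -63535 + 2055 = -61480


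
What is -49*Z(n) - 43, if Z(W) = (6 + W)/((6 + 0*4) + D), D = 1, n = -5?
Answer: -50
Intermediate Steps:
Z(W) = 6/7 + W/7 (Z(W) = (6 + W)/((6 + 0*4) + 1) = (6 + W)/((6 + 0) + 1) = (6 + W)/(6 + 1) = (6 + W)/7 = (6 + W)*(⅐) = 6/7 + W/7)
-49*Z(n) - 43 = -49*(6/7 + (⅐)*(-5)) - 43 = -49*(6/7 - 5/7) - 43 = -49*⅐ - 43 = -7 - 43 = -50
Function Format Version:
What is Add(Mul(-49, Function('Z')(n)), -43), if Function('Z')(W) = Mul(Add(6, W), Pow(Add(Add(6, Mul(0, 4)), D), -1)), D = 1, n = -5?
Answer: -50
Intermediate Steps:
Function('Z')(W) = Add(Rational(6, 7), Mul(Rational(1, 7), W)) (Function('Z')(W) = Mul(Add(6, W), Pow(Add(Add(6, Mul(0, 4)), 1), -1)) = Mul(Add(6, W), Pow(Add(Add(6, 0), 1), -1)) = Mul(Add(6, W), Pow(Add(6, 1), -1)) = Mul(Add(6, W), Pow(7, -1)) = Mul(Add(6, W), Rational(1, 7)) = Add(Rational(6, 7), Mul(Rational(1, 7), W)))
Add(Mul(-49, Function('Z')(n)), -43) = Add(Mul(-49, Add(Rational(6, 7), Mul(Rational(1, 7), -5))), -43) = Add(Mul(-49, Add(Rational(6, 7), Rational(-5, 7))), -43) = Add(Mul(-49, Rational(1, 7)), -43) = Add(-7, -43) = -50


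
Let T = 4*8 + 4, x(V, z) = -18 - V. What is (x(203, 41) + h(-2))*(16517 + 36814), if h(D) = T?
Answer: -9866235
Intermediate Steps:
T = 36 (T = 32 + 4 = 36)
h(D) = 36
(x(203, 41) + h(-2))*(16517 + 36814) = ((-18 - 1*203) + 36)*(16517 + 36814) = ((-18 - 203) + 36)*53331 = (-221 + 36)*53331 = -185*53331 = -9866235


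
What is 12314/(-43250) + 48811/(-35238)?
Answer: -181785463/108860250 ≈ -1.6699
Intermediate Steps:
12314/(-43250) + 48811/(-35238) = 12314*(-1/43250) + 48811*(-1/35238) = -6157/21625 - 6973/5034 = -181785463/108860250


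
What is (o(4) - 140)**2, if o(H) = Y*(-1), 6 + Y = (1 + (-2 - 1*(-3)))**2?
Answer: 19044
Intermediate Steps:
Y = -2 (Y = -6 + (1 + (-2 - 1*(-3)))**2 = -6 + (1 + (-2 + 3))**2 = -6 + (1 + 1)**2 = -6 + 2**2 = -6 + 4 = -2)
o(H) = 2 (o(H) = -2*(-1) = 2)
(o(4) - 140)**2 = (2 - 140)**2 = (-138)**2 = 19044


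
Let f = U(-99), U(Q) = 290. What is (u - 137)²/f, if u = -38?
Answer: 6125/58 ≈ 105.60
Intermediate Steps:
f = 290
(u - 137)²/f = (-38 - 137)²/290 = (-175)²*(1/290) = 30625*(1/290) = 6125/58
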